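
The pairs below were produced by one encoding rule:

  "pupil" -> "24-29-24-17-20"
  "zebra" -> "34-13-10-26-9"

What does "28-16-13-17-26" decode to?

p is letter #16 and maps to 24: an offset of 8. Each letter is replaced by its alphabet position (a=1..z=26) + 8.
Decoding 28-16-13-17-26: 28→(28−8)÷1=20=t, 16→(16−8)÷1=8=h, 13→(13−8)÷1=5=e, 17→(17−8)÷1=9=i, 26→(26−8)÷1=18=r.

their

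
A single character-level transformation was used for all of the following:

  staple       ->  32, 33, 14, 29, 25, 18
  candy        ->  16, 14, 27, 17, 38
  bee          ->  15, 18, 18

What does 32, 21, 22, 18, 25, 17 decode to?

The number is (letter's place in the alphabet, a=1) + 13.
Undoing it on 32, 21, 22, 18, 25, 17: 32→(32−13)÷1=19=s, 21→(21−13)÷1=8=h, 22→(22−13)÷1=9=i, 18→(18−13)÷1=5=e, 25→(25−13)÷1=12=l, 17→(17−13)÷1=4=d.

shield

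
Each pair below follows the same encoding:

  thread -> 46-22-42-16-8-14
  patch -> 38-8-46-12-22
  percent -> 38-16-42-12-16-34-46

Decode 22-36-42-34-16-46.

hornet

t(#20)→46 and h(#8)→22: differences scale by 2, so n = 2·pos + 6. Each letter becomes 2×(its alphabet position, a=1..z=26) + 6.
Undoing it on 22-36-42-34-16-46: 22→(22−6)÷2=8=h, 36→(36−6)÷2=15=o, 42→(42−6)÷2=18=r, 34→(34−6)÷2=14=n, 16→(16−6)÷2=5=e, 46→(46−6)÷2=20=t.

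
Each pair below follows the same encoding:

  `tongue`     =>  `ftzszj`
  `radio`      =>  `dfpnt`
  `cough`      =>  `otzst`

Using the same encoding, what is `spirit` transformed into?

ebndnf

Vowels shift forward by 5 and consonants shift forward by 12.
Applying it to spirit: s(cons)+12=e, p(cons)+12=b, i(vowel)+5=n, r(cons)+12=d, i(vowel)+5=n, t(cons)+12=f.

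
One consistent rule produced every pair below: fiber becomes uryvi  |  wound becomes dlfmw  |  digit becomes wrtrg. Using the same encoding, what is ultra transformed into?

fogiz

Each pair mirrors across the alphabet (f↔u, i↔r, b↔y): positions sum to 25. Each letter is replaced by its mirror in the alphabet: a↔z, b↔y, c↔x, and so on (the Atbash cipher).
On ultra: u↔f, l↔o, t↔g, r↔i, a↔z.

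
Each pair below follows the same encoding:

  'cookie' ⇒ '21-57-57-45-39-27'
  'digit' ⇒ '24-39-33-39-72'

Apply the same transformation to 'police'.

60-57-48-39-21-27

c(#3)→21 and o(#15)→57: differences scale by 3, so n = 3·pos + 12. With a=1..z=26, the number is 3·pos + 12.
On police: p=16→60, o=15→57, l=12→48, i=9→39, c=3→21, e=5→27.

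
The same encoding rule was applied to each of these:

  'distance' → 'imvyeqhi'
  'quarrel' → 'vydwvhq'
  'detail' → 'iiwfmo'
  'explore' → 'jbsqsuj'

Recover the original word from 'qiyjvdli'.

Shifts by position in distance: pos 0: d→i (+5), pos 1: i→m (+4), pos 2: s→v (+3), pos 3: t→y (+5), pos 4: a→e (+4), pos 5: n→q (+3) — repeating every 3. It's a Vigenère-style cipher with numeric key [5,4,3]: position i shifts by key[i mod 3].
Reversing it on qiyjvdli: q−5=l, i−4=e, y−3=v, j−5=e, v−4=r, d−3=a, l−5=g, i−4=e.

leverage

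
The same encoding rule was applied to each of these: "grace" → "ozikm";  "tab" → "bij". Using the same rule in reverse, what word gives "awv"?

son

Compare letters: g→o is +8, r→z is +8, a→i is +8 — a constant shift. Every letter moves 8 places later in the alphabet, wrapping around z→a.
Decoding awv: a−8=s, w−8=o, v−8=n.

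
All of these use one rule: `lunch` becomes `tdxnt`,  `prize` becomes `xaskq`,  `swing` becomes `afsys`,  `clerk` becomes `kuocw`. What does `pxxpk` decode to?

In lunch: l→t is +8, u→d is +9, n→x is +10, c→n is +11 — the shift increases by 1 each position. The shift increases by 1 at each position, starting from +8: 8, 9, 10, ….
Undoing it on pxxpk: p−8=h, x−9=o, x−10=n, p−11=e, k−12=y.

honey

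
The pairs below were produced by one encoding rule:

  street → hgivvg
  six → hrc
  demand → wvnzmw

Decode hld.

sow

Each letter is replaced by its mirror in the alphabet: a↔z, b↔y, c↔x, and so on (the Atbash cipher).
Undoing it on hld: h↔s, l↔o, d↔w.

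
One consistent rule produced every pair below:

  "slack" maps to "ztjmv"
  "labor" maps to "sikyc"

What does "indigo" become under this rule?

pvmsra

In slack: s→z is +7, l→t is +8, a→j is +9, c→m is +10 — the shift increases by 1 each position. Each letter shifts forward by (position + 7), i.e. 7, 8, 9, … — the shift grows by one for each successive letter.
On indigo: i+7=p, n+8=v, d+9=m, i+10=s, g+11=r, o+12=a.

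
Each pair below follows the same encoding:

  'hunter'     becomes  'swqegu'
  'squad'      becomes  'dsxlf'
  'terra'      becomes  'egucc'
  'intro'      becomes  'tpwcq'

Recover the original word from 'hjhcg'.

where

Shifts by position in hunter: pos 0: h→s (+11), pos 1: u→w (+2), pos 2: n→q (+3), pos 3: t→e (+11), pos 4: e→g (+2), pos 5: r→u (+3) — repeating every 3. A repeating key of period 3 is used — shifts +11, +2, +3 over and over.
Decoding hjhcg: h−11=w, j−2=h, h−3=e, c−11=r, g−2=e.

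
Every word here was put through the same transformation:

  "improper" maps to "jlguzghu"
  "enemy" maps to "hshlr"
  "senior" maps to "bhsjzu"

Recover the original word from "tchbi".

chest

This is an affine cipher: with a=0,…,z=25, each position x becomes (7x+5) mod 26.
Decoding tchbi: t(19)→15·(19−5)≡2=c; c(2)→15·(2−5)≡7=h; h(7)→15·(7−5)≡4=e; b(1)→15·(1−5)≡18=s; i(8)→15·(8−5)≡19=t (all mod 26).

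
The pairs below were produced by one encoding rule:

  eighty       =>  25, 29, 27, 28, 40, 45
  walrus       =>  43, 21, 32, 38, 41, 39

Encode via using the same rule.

42, 29, 21

The number is (letter's place in the alphabet, a=1) + 20.
Applying it to via: v=22→42, i=9→29, a=1→21.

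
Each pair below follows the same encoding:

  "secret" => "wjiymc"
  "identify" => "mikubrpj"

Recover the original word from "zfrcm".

Each letter shifts forward by (position + 4), i.e. 4, 5, 6, … — the shift grows by one for each successive letter.
Undoing it on zfrcm: z−4=v, f−5=a, r−6=l, c−7=v, m−8=e.

valve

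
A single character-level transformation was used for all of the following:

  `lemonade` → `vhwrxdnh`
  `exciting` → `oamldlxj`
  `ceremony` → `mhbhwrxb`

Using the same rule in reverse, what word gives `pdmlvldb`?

Shifts by position in lemonade: pos 0: l→v (+10), pos 1: e→h (+3), pos 2: m→w (+10), pos 3: o→r (+3) — repeating every 2. A repeating key of period 2 is used — shifts +10, +3 over and over.
Reversing it on pdmlvldb: p−10=f, d−3=a, m−10=c, l−3=i, v−10=l, l−3=i, d−10=t, b−3=y.

facility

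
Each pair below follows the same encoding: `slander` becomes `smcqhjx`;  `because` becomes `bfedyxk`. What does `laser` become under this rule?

The shift increases by 1 at each position, starting from +0: 0, 1, 2, ….
Applying it to laser: l+0=l, a+1=b, s+2=u, e+3=h, r+4=v.

lbuhv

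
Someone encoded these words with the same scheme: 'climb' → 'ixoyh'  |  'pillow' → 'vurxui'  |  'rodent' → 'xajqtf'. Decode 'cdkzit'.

wrench

Shifts by position in climb: pos 0: c→i (+6), pos 1: l→x (+12), pos 2: i→o (+6), pos 3: m→y (+12) — repeating every 2. The shifts repeat in a cycle of length 2: positions 0,1,… shift by +6, +12, then the pattern repeats.
Decoding cdkzit: c−6=w, d−12=r, k−6=e, z−12=n, i−6=c, t−12=h.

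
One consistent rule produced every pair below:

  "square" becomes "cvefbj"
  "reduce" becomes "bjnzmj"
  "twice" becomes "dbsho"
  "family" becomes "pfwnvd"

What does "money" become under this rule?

A repeating key of period 2 is used — shifts +10, +5 over and over.
Applying it to money: m+10=w, o+5=t, n+10=x, e+5=j, y+10=i.

wtxji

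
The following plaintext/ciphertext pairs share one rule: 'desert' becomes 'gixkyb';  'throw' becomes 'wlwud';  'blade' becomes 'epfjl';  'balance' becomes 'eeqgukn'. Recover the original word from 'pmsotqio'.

minimize

In desert: d→g is +3, e→i is +4, s→x is +5, e→k is +6 — the shift increases by 1 each position. Each letter shifts forward by (position + 3), i.e. 3, 4, 5, … — the shift grows by one for each successive letter.
Undoing it on pmsotqio: p−3=m, m−4=i, s−5=n, o−6=i, t−7=m, q−8=i, i−9=z, o−10=e.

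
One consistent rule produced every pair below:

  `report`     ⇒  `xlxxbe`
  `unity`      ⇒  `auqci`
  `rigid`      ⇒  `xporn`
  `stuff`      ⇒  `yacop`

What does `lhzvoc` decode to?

In report: r→x is +6, e→l is +7, p→x is +8, o→x is +9 — the shift increases by 1 each position. Letter i (0-indexed) is shifted by i+6, so successive shifts are 6, 7, 8, ….
Decoding lhzvoc: l−6=f, h−7=a, z−8=r, v−9=m, o−10=e, c−11=r.

farmer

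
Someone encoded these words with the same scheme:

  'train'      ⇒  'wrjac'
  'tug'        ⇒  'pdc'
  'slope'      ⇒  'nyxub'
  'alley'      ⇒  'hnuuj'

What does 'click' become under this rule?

tlrul

The output letters match the input read backwards, each shifted +9: train reversed is niart. The word is reversed, then every letter is shifted forward by 9.
Applying it to click: reverse → kcilc; then shift: k+9=t, c+9=l, i+9=r, l+9=u, c+9=l.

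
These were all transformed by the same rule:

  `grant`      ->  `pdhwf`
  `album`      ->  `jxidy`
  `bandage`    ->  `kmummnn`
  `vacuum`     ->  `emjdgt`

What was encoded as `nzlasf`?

energy

The shifts repeat in a cycle of length 3: positions 0,1,… shift by +9, +12, +7, then the pattern repeats.
Reversing it on nzlasf: n−9=e, z−12=n, l−7=e, a−9=r, s−12=g, f−7=y.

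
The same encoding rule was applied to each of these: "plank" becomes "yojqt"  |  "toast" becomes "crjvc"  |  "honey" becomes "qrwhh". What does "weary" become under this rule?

The shifts repeat in a cycle of length 2: positions 0,1,… shift by +9, +3, then the pattern repeats.
For weary: w+9=f, e+3=h, a+9=j, r+3=u, y+9=h.

fhjuh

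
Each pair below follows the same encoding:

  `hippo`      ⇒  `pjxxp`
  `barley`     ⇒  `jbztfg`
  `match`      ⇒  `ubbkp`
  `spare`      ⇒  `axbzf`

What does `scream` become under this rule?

Vowels shift forward by 1 and consonants shift forward by 8.
Applying it to scream: s(cons)+8=a, c(cons)+8=k, r(cons)+8=z, e(vowel)+1=f, a(vowel)+1=b, m(cons)+8=u.

akzfbu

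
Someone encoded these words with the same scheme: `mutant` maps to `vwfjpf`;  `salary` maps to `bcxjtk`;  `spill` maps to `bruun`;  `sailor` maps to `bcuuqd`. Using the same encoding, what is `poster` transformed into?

Shifts by position in mutant: pos 0: m→v (+9), pos 1: u→w (+2), pos 2: t→f (+12), pos 3: a→j (+9), pos 4: n→p (+2), pos 5: t→f (+12) — repeating every 3. A repeating key of period 3 is used — shifts +9, +2, +12 over and over.
For poster: p+9=y, o+2=q, s+12=e, t+9=c, e+2=g, r+12=d.

yqecgd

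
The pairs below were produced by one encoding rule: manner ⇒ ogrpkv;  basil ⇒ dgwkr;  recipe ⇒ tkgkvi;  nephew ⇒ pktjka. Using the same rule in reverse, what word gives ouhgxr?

modern

Shifts by position in manner: pos 0: m→o (+2), pos 1: a→g (+6), pos 2: n→r (+4), pos 3: n→p (+2), pos 4: e→k (+6), pos 5: r→v (+4) — repeating every 3. The shifts repeat in a cycle of length 3: positions 0,1,… shift by +2, +6, +4, then the pattern repeats.
Undoing it on ouhgxr: o−2=m, u−6=o, h−4=d, g−2=e, x−6=r, r−4=n.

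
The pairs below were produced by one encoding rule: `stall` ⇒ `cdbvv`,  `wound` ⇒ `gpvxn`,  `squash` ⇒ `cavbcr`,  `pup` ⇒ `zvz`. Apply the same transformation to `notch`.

Vowels shift forward by 1 and consonants shift forward by 10.
Applying it to notch: n(cons)+10=x, o(vowel)+1=p, t(cons)+10=d, c(cons)+10=m, h(cons)+10=r.

xpdmr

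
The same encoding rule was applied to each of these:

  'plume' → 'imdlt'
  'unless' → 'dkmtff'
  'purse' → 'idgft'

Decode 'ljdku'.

p(15)→i(8) and l(11)→m(12) fit y≡25x+23 (mod 26); the inverse of 25 mod 26 is 25. Each letter's alphabet position (a=0..z=25) is mapped through 25·x+23 mod 26 — an affine cipher.
Decoding ljdku: l(11)→25·(11−23)≡12=m; j(9)→25·(9−23)≡14=o; d(3)→25·(3−23)≡20=u; k(10)→25·(10−23)≡13=n; u(20)→25·(20−23)≡3=d (all mod 26).

mound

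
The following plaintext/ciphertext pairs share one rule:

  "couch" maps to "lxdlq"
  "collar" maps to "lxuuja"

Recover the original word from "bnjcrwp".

Each letter is shifted forward by 9 in the alphabet (a Caesar shift of +9).
Reversing it on bnjcrwp: b−9=s, n−9=e, j−9=a, c−9=t, r−9=i, w−9=n, p−9=g.

seating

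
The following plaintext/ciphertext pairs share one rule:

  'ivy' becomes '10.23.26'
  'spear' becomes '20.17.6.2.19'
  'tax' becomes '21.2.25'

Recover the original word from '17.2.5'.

i is letter #9 and maps to 10: an offset of 1. The number is (letter's place in the alphabet, a=1) + 1.
Reversing it on 17.2.5: 17→(17−1)÷1=16=p, 2→(2−1)÷1=1=a, 5→(5−1)÷1=4=d.

pad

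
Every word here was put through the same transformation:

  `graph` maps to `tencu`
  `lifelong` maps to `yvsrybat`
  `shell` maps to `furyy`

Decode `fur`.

she

It's a constant shift of +13 (ROT13).
Decoding fur: f−13=s, u−13=h, r−13=e.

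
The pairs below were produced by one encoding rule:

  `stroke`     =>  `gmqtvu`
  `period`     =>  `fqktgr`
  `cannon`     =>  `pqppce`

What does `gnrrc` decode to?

apple

Read the word backwards and shift each letter +2.
Decoding gnrrc: shift back: g−2=e, n−2=l, r−2=p, r−2=p, c−2=a → elppa; then reverse → apple.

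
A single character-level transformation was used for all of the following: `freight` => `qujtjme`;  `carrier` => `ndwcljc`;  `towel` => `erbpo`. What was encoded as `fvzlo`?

Shifts by position in freight: pos 0: f→q (+11), pos 1: r→u (+3), pos 2: e→j (+5), pos 3: i→t (+11), pos 4: g→j (+3), pos 5: h→m (+5) — repeating every 3. The shifts repeat in a cycle of length 3: positions 0,1,… shift by +11, +3, +5, then the pattern repeats.
Reversing it on fvzlo: f−11=u, v−3=s, z−5=u, l−11=a, o−3=l.

usual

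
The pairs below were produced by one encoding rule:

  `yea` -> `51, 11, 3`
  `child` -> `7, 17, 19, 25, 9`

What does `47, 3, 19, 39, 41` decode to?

y(#25)→51 and e(#5)→11: differences scale by 2, so n = 2·pos + 1. With a=1..z=26, the number is 2·pos + 1.
Decoding 47, 3, 19, 39, 41: 47→(47−1)÷2=23=w, 3→(3−1)÷2=1=a, 19→(19−1)÷2=9=i, 39→(39−1)÷2=19=s, 41→(41−1)÷2=20=t.

waist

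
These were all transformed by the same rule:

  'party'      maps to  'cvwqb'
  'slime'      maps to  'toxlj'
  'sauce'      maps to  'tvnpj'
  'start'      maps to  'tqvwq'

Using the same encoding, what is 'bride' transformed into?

swxmj

p(15)→c(2) and a(0)→v(21) fit y≡23x+21 (mod 26); the inverse of 23 mod 26 is 17. Treating letters as 0–25, the rule is x ↦ 23x + 21 (mod 26).
On bride: b(1)→23·1+21≡18=s; r(17)→23·17+21≡22=w; i(8)→23·8+21≡23=x; d(3)→23·3+21≡12=m; e(4)→23·4+21≡9=j (all mod 26).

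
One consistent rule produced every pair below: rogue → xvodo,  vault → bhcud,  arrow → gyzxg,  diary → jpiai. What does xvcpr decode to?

rough

In rogue: r→x is +6, o→v is +7, g→o is +8, u→d is +9 — the shift increases by 1 each position. Letter i (0-indexed) is shifted by i+6, so successive shifts are 6, 7, 8, ….
Undoing it on xvcpr: x−6=r, v−7=o, c−8=u, p−9=g, r−10=h.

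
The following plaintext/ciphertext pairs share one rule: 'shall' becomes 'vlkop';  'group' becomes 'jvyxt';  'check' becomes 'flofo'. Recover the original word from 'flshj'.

Shifts by position in shall: pos 0: s→v (+3), pos 1: h→l (+4), pos 2: a→k (+10), pos 3: l→o (+3), pos 4: l→p (+4) — repeating every 3. It's a Vigenère-style cipher with numeric key [3,4,10]: position i shifts by key[i mod 3].
Undoing it on flshj: f−3=c, l−4=h, s−10=i, h−3=e, j−4=f.

chief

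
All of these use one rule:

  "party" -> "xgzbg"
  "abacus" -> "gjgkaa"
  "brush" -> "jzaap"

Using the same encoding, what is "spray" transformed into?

The shift depends on letter class: consonant p→x is +8, but vowel a→g is +6. The rule splits by letter class: vowels +6, consonants +8.
For spray: s(cons)+8=a, p(cons)+8=x, r(cons)+8=z, a(vowel)+6=g, y(cons)+8=g.

axzgg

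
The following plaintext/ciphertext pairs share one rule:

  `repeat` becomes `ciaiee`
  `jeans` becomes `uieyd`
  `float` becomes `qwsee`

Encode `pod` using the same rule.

aso

The shift depends on letter class: consonant r→c is +11, but vowel e→i is +4. The rule splits by letter class: vowels +4, consonants +11.
For pod: p(cons)+11=a, o(vowel)+4=s, d(cons)+11=o.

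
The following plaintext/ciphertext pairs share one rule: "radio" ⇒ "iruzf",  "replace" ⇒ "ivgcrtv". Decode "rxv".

Compare letters: r→i is +17, a→r is +17, d→u is +17 — a constant shift. Every letter moves 17 places later in the alphabet, wrapping around z→a.
Decoding rxv: r−17=a, x−17=g, v−17=e.

age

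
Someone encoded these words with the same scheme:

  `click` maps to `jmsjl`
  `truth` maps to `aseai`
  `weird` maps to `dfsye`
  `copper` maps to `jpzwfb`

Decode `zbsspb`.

sailor

It's a Vigenère-style cipher with numeric key [7,1,10]: position i shifts by key[i mod 3].
Decoding zbsspb: z−7=s, b−1=a, s−10=i, s−7=l, p−1=o, b−10=r.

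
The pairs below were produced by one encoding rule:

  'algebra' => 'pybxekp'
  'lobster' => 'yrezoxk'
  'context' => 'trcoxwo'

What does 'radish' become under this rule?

a(0)→p(15) and l(11)→y(24) fit y≡15x+15 (mod 26); the inverse of 15 mod 26 is 7. Treating letters as 0–25, the rule is x ↦ 15x + 15 (mod 26).
On radish: r(17)→15·17+15≡10=k; a(0)→15·0+15≡15=p; d(3)→15·3+15≡8=i; i(8)→15·8+15≡5=f; s(18)→15·18+15≡25=z; h(7)→15·7+15≡16=q (all mod 26).

kpifzq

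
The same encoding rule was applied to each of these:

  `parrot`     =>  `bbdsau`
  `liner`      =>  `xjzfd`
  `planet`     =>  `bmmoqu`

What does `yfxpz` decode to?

A repeating key of period 2 is used — shifts +12, +1 over and over.
Reversing it on yfxpz: y−12=m, f−1=e, x−12=l, p−1=o, z−12=n.

melon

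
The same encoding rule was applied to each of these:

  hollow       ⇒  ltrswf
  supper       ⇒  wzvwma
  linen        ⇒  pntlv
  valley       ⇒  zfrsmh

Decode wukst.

spell

The shift increases by 1 at each position, starting from +4: 4, 5, 6, ….
Reversing it on wukst: w−4=s, u−5=p, k−6=e, s−7=l, t−8=l.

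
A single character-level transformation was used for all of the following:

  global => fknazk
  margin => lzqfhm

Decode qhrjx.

risky

Compare letters: g→f is +25, l→k is +25, o→n is +25 — a constant shift. It's a constant shift of +25 (ROT25).
Reversing it on qhrjx: q−25=r, h−25=i, r−25=s, j−25=k, x−25=y.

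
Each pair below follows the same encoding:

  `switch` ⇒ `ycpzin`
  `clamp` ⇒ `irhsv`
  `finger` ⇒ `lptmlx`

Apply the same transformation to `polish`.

vvrpyn

The shift depends on letter class: consonant s→y is +6, but vowel i→p is +7. The rule splits by letter class: vowels +7, consonants +6.
On polish: p(cons)+6=v, o(vowel)+7=v, l(cons)+6=r, i(vowel)+7=p, s(cons)+6=y, h(cons)+6=n.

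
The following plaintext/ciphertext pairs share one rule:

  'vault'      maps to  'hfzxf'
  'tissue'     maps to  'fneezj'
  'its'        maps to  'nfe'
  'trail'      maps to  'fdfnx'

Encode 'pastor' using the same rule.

bfeftd

The shift depends on letter class: consonant v→h is +12, but vowel a→f is +5. Two shifts are in play — +5 for a/e/i/o/u, +12 for every other letter.
On pastor: p(cons)+12=b, a(vowel)+5=f, s(cons)+12=e, t(cons)+12=f, o(vowel)+5=t, r(cons)+12=d.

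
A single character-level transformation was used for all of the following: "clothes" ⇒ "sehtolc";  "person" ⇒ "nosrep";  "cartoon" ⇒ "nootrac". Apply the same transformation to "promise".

The word is simply reversed.
For promise: reverse → esimorp.

esimorp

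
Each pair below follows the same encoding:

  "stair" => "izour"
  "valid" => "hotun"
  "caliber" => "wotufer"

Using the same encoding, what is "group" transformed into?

s(18)→i(8) and t(19)→z(25) fit y≡17x+14 (mod 26); the inverse of 17 mod 26 is 23. Treating letters as 0–25, the rule is x ↦ 17x + 14 (mod 26).
Applying it to group: g(6)→17·6+14≡12=m; r(17)→17·17+14≡17=r; o(14)→17·14+14≡18=s; u(20)→17·20+14≡16=q; p(15)→17·15+14≡9=j (all mod 26).

mrsqj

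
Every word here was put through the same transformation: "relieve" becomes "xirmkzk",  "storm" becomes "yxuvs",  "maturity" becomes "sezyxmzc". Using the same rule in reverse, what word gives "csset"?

woman

The shifts repeat in a cycle of length 2: positions 0,1,… shift by +6, +4, then the pattern repeats.
Undoing it on csset: c−6=w, s−4=o, s−6=m, e−4=a, t−6=n.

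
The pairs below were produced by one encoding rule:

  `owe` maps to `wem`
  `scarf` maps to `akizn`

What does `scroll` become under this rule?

akzwtt

Compare letters: o→w is +8, w→e is +8, e→m is +8 — a constant shift. Each letter is shifted forward by 8 in the alphabet (a Caesar shift of +8).
Applying it to scroll: s+8=a, c+8=k, r+8=z, o+8=w, l+8=t, l+8=t.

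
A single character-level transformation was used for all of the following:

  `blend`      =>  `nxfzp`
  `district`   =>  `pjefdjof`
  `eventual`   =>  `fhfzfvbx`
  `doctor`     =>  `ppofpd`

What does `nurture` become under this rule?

The shift depends on letter class: consonant b→n is +12, but vowel e→f is +1. Vowels shift forward by 1 and consonants shift forward by 12.
Applying it to nurture: n(cons)+12=z, u(vowel)+1=v, r(cons)+12=d, t(cons)+12=f, u(vowel)+1=v, r(cons)+12=d, e(vowel)+1=f.

zvdfvdf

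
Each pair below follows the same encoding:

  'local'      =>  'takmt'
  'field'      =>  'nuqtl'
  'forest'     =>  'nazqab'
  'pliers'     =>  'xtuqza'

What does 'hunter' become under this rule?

pgvbqz

The shift depends on letter class: consonant l→t is +8, but vowel o→a is +12. Two shifts are in play — +12 for a/e/i/o/u, +8 for every other letter.
For hunter: h(cons)+8=p, u(vowel)+12=g, n(cons)+8=v, t(cons)+8=b, e(vowel)+12=q, r(cons)+8=z.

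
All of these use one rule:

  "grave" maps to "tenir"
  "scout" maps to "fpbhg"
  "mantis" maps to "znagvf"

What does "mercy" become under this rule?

zrepl

Compare letters: g→t is +13, r→e is +13, a→n is +13 — a constant shift. It's a constant shift of +13 (ROT13).
On mercy: m+13=z, e+13=r, r+13=e, c+13=p, y+13=l.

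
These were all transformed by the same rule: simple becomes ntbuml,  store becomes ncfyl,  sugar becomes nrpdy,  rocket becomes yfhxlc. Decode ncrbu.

stump

This is an affine cipher: with a=0,…,z=25, each position x becomes (15x+3) mod 26.
Decoding ncrbu: n(13)→7·(13−3)≡18=s; c(2)→7·(2−3)≡19=t; r(17)→7·(17−3)≡20=u; b(1)→7·(1−3)≡12=m; u(20)→7·(20−3)≡15=p (all mod 26).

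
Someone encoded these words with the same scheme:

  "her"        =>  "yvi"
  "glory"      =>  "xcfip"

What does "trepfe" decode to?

canyon

Compare letters: h→y is +17, e→v is +17, r→i is +17 — a constant shift. Each letter is shifted forward by 17 in the alphabet (a Caesar shift of +17).
Undoing it on trepfe: t−17=c, r−17=a, e−17=n, p−17=y, f−17=o, e−17=n.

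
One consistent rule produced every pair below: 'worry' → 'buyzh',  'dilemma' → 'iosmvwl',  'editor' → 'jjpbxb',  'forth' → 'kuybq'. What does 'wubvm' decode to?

The shift increases by 1 at each position, starting from +5: 5, 6, 7, ….
Decoding wubvm: w−5=r, u−6=o, b−7=u, v−8=n, m−9=d.

round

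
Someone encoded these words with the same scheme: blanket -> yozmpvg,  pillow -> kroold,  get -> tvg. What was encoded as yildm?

brown

Each pair mirrors across the alphabet (b↔y, l↔o, a↔z): positions sum to 25. Letters are reflected about the middle of the alphabet (position → 25−position): Atbash.
Reversing it on yildm: y↔b, i↔r, l↔o, d↔w, m↔n.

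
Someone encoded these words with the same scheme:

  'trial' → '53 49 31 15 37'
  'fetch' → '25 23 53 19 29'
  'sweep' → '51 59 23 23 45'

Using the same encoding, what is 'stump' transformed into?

51 53 55 39 45

t(#20)→53 and r(#18)→49: differences scale by 2, so n = 2·pos + 13. With a=1..z=26, the number is 2·pos + 13.
On stump: s=19→51, t=20→53, u=21→55, m=13→39, p=16→45.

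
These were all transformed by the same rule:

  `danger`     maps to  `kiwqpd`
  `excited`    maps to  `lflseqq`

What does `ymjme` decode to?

In danger: d→k is +7, a→i is +8, n→w is +9, g→q is +10 — the shift increases by 1 each position. Letter i (0-indexed) is shifted by i+7, so successive shifts are 7, 8, 9, ….
Undoing it on ymjme: y−7=r, m−8=e, j−9=a, m−10=c, e−11=t.

react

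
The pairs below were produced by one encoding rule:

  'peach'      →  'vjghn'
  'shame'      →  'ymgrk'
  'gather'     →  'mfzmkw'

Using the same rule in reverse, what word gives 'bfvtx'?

vapor

Shifts by position in peach: pos 0: p→v (+6), pos 1: e→j (+5), pos 2: a→g (+6), pos 3: c→h (+5) — repeating every 2. The shifts repeat in a cycle of length 2: positions 0,1,… shift by +6, +5, then the pattern repeats.
Undoing it on bfvtx: b−6=v, f−5=a, v−6=p, t−5=o, x−6=r.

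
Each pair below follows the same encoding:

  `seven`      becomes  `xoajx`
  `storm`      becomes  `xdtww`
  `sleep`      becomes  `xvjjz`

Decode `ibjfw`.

Shifts by position in seven: pos 0: s→x (+5), pos 1: e→o (+10), pos 2: v→a (+5), pos 3: e→j (+5), pos 4: n→x (+10) — repeating every 3. It's a Vigenère-style cipher with numeric key [5,10,5]: position i shifts by key[i mod 3].
Reversing it on ibjfw: i−5=d, b−10=r, j−5=e, f−5=a, w−10=m.

dream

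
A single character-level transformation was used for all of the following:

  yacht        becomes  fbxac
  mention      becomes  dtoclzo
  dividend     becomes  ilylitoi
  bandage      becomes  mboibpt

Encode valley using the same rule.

y(24)→f(5) and a(0)→b(1) fit y≡11x+1 (mod 26); the inverse of 11 mod 26 is 19. This is an affine cipher: with a=0,…,z=25, each position x becomes (11x+1) mod 26.
Applying it to valley: v(21)→11·21+1≡24=y; a(0)→11·0+1≡1=b; l(11)→11·11+1≡18=s; l(11)→11·11+1≡18=s; e(4)→11·4+1≡19=t; y(24)→11·24+1≡5=f (all mod 26).

ybsstf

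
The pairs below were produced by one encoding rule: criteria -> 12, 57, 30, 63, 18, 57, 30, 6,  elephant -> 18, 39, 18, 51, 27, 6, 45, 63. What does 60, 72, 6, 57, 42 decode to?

c(#3)→12 and r(#18)→57: differences scale by 3, so n = 3·pos + 3. With a=1..z=26, the number is 3·pos + 3.
Decoding 60, 72, 6, 57, 42: 60→(60−3)÷3=19=s, 72→(72−3)÷3=23=w, 6→(6−3)÷3=1=a, 57→(57−3)÷3=18=r, 42→(42−3)÷3=13=m.

swarm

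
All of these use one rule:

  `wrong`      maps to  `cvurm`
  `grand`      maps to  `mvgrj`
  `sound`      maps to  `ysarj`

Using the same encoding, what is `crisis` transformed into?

It's a Vigenère-style cipher with numeric key [6,4]: position i shifts by key[i mod 2].
For crisis: c+6=i, r+4=v, i+6=o, s+4=w, i+6=o, s+4=w.

ivowow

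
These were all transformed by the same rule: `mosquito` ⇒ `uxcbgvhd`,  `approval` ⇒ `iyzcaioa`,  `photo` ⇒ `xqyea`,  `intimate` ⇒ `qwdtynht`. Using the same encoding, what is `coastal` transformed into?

The shift increases by 1 at each position, starting from +8: 8, 9, 10, ….
On coastal: c+8=k, o+9=x, a+10=k, s+11=d, t+12=f, a+13=n, l+14=z.

kxkdfnz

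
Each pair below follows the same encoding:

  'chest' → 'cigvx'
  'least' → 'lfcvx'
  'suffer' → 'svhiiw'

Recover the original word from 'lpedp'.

local

In chest: c→c is +0, h→i is +1, e→g is +2, s→v is +3 — the shift increases by 1 each position. Letter i (0-indexed) is shifted by i+0, so successive shifts are 0, 1, 2, ….
Reversing it on lpedp: l−0=l, p−1=o, e−2=c, d−3=a, p−4=l.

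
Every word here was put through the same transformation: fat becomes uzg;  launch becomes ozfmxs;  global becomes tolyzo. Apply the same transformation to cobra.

Letters are reflected about the middle of the alphabet (position → 25−position): Atbash.
Applying it to cobra: c↔x, o↔l, b↔y, r↔i, a↔z.

xlyiz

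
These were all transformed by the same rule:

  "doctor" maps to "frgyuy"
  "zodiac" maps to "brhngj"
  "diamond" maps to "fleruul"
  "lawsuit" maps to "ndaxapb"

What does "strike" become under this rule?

uwvnql

Letter i (0-indexed) is shifted by i+2, so successive shifts are 2, 3, 4, ….
On strike: s+2=u, t+3=w, r+4=v, i+5=n, k+6=q, e+7=l.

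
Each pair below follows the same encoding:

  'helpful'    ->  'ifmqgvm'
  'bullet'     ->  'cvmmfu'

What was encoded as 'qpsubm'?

portal

Compare letters: h→i is +1, e→f is +1, l→m is +1 — a constant shift. It's a constant shift of +1 (ROT1).
Reversing it on qpsubm: q−1=p, p−1=o, s−1=r, u−1=t, b−1=a, m−1=l.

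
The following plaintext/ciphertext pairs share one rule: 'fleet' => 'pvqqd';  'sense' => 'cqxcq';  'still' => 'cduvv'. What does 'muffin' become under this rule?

Vowels shift forward by 12 and consonants shift forward by 10.
On muffin: m(cons)+10=w, u(vowel)+12=g, f(cons)+10=p, f(cons)+10=p, i(vowel)+12=u, n(cons)+10=x.

wgppux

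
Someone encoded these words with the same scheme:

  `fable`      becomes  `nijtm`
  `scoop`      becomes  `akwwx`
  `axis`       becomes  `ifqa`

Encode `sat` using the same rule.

Compare letters: f→n is +8, a→i is +8, b→j is +8 — a constant shift. Every letter moves 8 places later in the alphabet, wrapping around z→a.
For sat: s+8=a, a+8=i, t+8=b.

aib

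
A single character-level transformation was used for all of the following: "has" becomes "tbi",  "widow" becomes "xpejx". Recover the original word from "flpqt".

The output letters match the input read backwards, each shifted +1: has reversed is sah. Read the word backwards and shift each letter +1.
Reversing it on flpqt: shift back: f−1=e, l−1=k, p−1=o, q−1=p, t−1=s → ekops; then reverse → spoke.

spoke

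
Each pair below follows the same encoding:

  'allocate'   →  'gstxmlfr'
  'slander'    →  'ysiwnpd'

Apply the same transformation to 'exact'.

keild

Each letter shifts forward by (position + 6), i.e. 6, 7, 8, … — the shift grows by one for each successive letter.
On exact: e+6=k, x+7=e, a+8=i, c+9=l, t+10=d.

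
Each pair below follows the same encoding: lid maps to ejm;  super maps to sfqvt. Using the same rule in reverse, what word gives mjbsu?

trail

The output letters match the input read backwards, each shifted +1: lid reversed is dil. The word is reversed, then every letter is shifted forward by 1.
Decoding mjbsu: shift back: m−1=l, j−1=i, b−1=a, s−1=r, u−1=t → liart; then reverse → trail.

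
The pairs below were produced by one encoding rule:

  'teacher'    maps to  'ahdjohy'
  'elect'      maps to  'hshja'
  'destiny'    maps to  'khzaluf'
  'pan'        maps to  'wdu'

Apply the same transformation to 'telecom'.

Vowels shift forward by 3 and consonants shift forward by 7.
On telecom: t(cons)+7=a, e(vowel)+3=h, l(cons)+7=s, e(vowel)+3=h, c(cons)+7=j, o(vowel)+3=r, m(cons)+7=t.

ahshjrt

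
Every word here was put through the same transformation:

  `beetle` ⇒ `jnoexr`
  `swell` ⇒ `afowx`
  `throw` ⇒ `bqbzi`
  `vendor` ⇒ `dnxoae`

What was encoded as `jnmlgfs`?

because

Letter i (0-indexed) is shifted by i+8, so successive shifts are 8, 9, 10, ….
Decoding jnmlgfs: j−8=b, n−9=e, m−10=c, l−11=a, g−12=u, f−13=s, s−14=e.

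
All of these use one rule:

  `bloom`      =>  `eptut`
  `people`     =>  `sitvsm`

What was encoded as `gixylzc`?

In bloom: b→e is +3, l→p is +4, o→t is +5, o→u is +6 — the shift increases by 1 each position. Letter i (0-indexed) is shifted by i+3, so successive shifts are 3, 4, 5, ….
Reversing it on gixylzc: g−3=d, i−4=e, x−5=s, y−6=s, l−7=e, z−8=r, c−9=t.

dessert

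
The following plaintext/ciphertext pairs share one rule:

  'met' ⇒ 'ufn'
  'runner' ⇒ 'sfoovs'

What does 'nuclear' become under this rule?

The output letters match the input read backwards, each shifted +1: met reversed is tem. Read the word backwards and shift each letter +1.
For nuclear: reverse → raelcun; then shift: r+1=s, a+1=b, e+1=f, l+1=m, c+1=d, u+1=v, n+1=o.

sbfmdvo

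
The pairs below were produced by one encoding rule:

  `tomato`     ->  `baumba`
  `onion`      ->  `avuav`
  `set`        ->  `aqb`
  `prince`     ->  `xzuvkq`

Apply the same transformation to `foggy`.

naoog

Vowels shift forward by 12 and consonants shift forward by 8.
For foggy: f(cons)+8=n, o(vowel)+12=a, g(cons)+8=o, g(cons)+8=o, y(cons)+8=g.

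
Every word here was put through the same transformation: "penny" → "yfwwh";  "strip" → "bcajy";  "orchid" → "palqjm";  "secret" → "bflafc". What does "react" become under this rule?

afblc

Vowels shift forward by 1 and consonants shift forward by 9.
Applying it to react: r(cons)+9=a, e(vowel)+1=f, a(vowel)+1=b, c(cons)+9=l, t(cons)+9=c.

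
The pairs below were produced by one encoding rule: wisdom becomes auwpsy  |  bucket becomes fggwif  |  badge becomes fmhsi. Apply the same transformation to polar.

tapmv

It's a Vigenère-style cipher with numeric key [4,12]: position i shifts by key[i mod 2].
For polar: p+4=t, o+12=a, l+4=p, a+12=m, r+4=v.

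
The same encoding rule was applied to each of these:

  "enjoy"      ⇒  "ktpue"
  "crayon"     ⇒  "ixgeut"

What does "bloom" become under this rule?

hruus

Compare letters: e→k is +6, n→t is +6, j→p is +6 — a constant shift. Every letter moves 6 places later in the alphabet, wrapping around z→a.
For bloom: b+6=h, l+6=r, o+6=u, o+6=u, m+6=s.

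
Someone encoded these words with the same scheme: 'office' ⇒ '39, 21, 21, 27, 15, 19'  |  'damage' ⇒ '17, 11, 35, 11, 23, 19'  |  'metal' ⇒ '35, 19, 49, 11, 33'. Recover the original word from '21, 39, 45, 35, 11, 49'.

format

o(#15)→39 and f(#6)→21: differences scale by 2, so n = 2·pos + 9. With a=1..z=26, the number is 2·pos + 9.
Undoing it on 21, 39, 45, 35, 11, 49: 21→(21−9)÷2=6=f, 39→(39−9)÷2=15=o, 45→(45−9)÷2=18=r, 35→(35−9)÷2=13=m, 11→(11−9)÷2=1=a, 49→(49−9)÷2=20=t.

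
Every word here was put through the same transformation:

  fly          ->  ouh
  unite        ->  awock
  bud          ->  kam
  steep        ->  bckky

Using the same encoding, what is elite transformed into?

kuock

The shift depends on letter class: consonant f→o is +9, but vowel u→a is +6. Two shifts are in play — +6 for a/e/i/o/u, +9 for every other letter.
For elite: e(vowel)+6=k, l(cons)+9=u, i(vowel)+6=o, t(cons)+9=c, e(vowel)+6=k.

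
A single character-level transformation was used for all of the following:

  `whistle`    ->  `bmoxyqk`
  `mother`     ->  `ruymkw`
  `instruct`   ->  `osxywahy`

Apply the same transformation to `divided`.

ioaoiki

Two shifts are in play — +6 for a/e/i/o/u, +5 for every other letter.
Applying it to divided: d(cons)+5=i, i(vowel)+6=o, v(cons)+5=a, i(vowel)+6=o, d(cons)+5=i, e(vowel)+6=k, d(cons)+5=i.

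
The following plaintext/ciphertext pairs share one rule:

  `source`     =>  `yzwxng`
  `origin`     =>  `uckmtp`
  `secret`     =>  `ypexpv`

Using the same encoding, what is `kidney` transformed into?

qtftpa

Shifts by position in source: pos 0: s→y (+6), pos 1: o→z (+11), pos 2: u→w (+2), pos 3: r→x (+6), pos 4: c→n (+11), pos 5: e→g (+2) — repeating every 3. A repeating key of period 3 is used — shifts +6, +11, +2 over and over.
Applying it to kidney: k+6=q, i+11=t, d+2=f, n+6=t, e+11=p, y+2=a.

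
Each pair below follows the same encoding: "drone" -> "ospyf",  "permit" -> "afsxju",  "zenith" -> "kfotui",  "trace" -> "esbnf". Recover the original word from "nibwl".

chalk

The shifts repeat in a cycle of length 3: positions 0,1,… shift by +11, +1, +1, then the pattern repeats.
Undoing it on nibwl: n−11=c, i−1=h, b−1=a, w−11=l, l−1=k.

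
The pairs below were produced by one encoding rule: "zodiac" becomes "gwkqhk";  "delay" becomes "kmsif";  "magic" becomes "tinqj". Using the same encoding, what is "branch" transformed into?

izhvjp

Shifts by position in zodiac: pos 0: z→g (+7), pos 1: o→w (+8), pos 2: d→k (+7), pos 3: i→q (+8) — repeating every 2. It's a Vigenère-style cipher with numeric key [7,8]: position i shifts by key[i mod 2].
On branch: b+7=i, r+8=z, a+7=h, n+8=v, c+7=j, h+8=p.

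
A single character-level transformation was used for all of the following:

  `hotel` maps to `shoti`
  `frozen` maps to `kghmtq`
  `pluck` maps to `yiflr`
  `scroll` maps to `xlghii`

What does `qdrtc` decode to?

naked

h(7)→s(18) and o(14)→h(7) fit y≡17x+3 (mod 26); the inverse of 17 mod 26 is 23. This is an affine cipher: with a=0,…,z=25, each position x becomes (17x+3) mod 26.
Decoding qdrtc: q(16)→23·(16−3)≡13=n; d(3)→23·(3−3)≡0=a; r(17)→23·(17−3)≡10=k; t(19)→23·(19−3)≡4=e; c(2)→23·(2−3)≡3=d (all mod 26).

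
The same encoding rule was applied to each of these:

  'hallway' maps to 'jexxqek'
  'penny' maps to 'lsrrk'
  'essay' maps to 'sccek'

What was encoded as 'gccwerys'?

h(7)→j(9) and a(0)→e(4) fit y≡23x+4 (mod 26); the inverse of 23 mod 26 is 17. This is an affine cipher: with a=0,…,z=25, each position x becomes (23x+4) mod 26.
Undoing it on gccwerys: g(6)→17·(6−4)≡8=i; c(2)→17·(2−4)≡18=s; c(2)→17·(2−4)≡18=s; w(22)→17·(22−4)≡20=u; e(4)→17·(4−4)≡0=a; r(17)→17·(17−4)≡13=n; y(24)→17·(24−4)≡2=c; s(18)→17·(18−4)≡4=e (all mod 26).

issuance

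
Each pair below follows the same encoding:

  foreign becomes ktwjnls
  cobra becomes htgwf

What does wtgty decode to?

robot

Compare letters: f→k is +5, o→t is +5, r→w is +5 — a constant shift. It's a constant shift of +5 (ROT5).
Reversing it on wtgty: w−5=r, t−5=o, g−5=b, t−5=o, y−5=t.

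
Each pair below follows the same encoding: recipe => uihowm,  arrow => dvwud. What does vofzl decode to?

skate

In recipe: r→u is +3, e→i is +4, c→h is +5, i→o is +6 — the shift increases by 1 each position. The shift increases by 1 at each position, starting from +3: 3, 4, 5, ….
Decoding vofzl: v−3=s, o−4=k, f−5=a, z−6=t, l−7=e.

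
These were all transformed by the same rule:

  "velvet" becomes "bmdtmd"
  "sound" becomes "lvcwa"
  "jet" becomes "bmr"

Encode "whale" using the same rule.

The output letters match the input read backwards, each shifted +8: velvet reversed is tevlev. The word is reversed, then every letter is shifted forward by 8.
Applying it to whale: reverse → elahw; then shift: e+8=m, l+8=t, a+8=i, h+8=p, w+8=e.

mtipe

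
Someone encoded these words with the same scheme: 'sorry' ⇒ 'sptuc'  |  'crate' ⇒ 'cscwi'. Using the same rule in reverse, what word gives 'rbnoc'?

In sorry: s→s is +0, o→p is +1, r→t is +2, r→u is +3 — the shift increases by 1 each position. Letter i (0-indexed) is shifted by i+0, so successive shifts are 0, 1, 2, ….
Reversing it on rbnoc: r−0=r, b−1=a, n−2=l, o−3=l, c−4=y.

rally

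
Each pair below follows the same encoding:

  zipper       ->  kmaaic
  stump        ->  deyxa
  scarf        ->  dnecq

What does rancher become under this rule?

ceynsic

The shift depends on letter class: consonant z→k is +11, but vowel i→m is +4. Vowels shift forward by 4 and consonants shift forward by 11.
On rancher: r(cons)+11=c, a(vowel)+4=e, n(cons)+11=y, c(cons)+11=n, h(cons)+11=s, e(vowel)+4=i, r(cons)+11=c.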